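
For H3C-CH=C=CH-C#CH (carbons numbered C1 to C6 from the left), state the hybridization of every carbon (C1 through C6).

C1 has 4 σ bonds: steric number 4 → sp3.
C2 carries 3 σ bonds, plus one π bond, giving a steric number of 3, so it is sp2.
C3 carries 2 σ bonds, plus two π bonds, giving a steric number of 2, so it is sp.
C4: 3 σ bonds, plus one π bond — 3 electron domains, sp2.
C5 carries 2 σ bonds, plus two π bonds, giving a steric number of 2, so it is sp.
C6: 2 σ bonds, plus two π bonds; 2 regions of electron density → sp.

C1 sp3, C2 sp2, C3 sp, C4 sp2, C5 sp, C6 sp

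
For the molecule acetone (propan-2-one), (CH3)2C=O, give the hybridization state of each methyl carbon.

sp³

Each methyl carbon — 4 σ bonds. Steric number 4, so sp3.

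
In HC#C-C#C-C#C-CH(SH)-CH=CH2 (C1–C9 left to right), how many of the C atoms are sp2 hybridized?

C1: sp
C2: sp
C3: sp
C4: sp
C5: sp
C6: sp
C7: sp3
C8: sp2 ✓
C9: sp2 ✓
C8, C9 → 2 sp2 carbons.

2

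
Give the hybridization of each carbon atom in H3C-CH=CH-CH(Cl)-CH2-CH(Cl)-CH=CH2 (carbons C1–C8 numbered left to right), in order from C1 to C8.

C1 sp3, C2 sp2, C3 sp2, C4 sp3, C5 sp3, C6 sp3, C7 sp2, C8 sp2

C1: 4 σ bonds — 4 electron domains, sp3.
C2 has 3 σ bonds, plus one π bond: steric number 3 → sp2.
C3 (3 σ bonds, plus one π bond) has steric number 3: sp2.
C4: 4 σ bonds; 4 regions of electron density → sp3.
C5 (4 σ bonds) has steric number 4: sp3.
C6 (4 σ bonds) has steric number 4: sp3.
C7: 3 σ bonds, plus one π bond — 3 electron domains, sp2.
C8: 3 σ bonds, plus one π bond — 3 electron domains, sp2.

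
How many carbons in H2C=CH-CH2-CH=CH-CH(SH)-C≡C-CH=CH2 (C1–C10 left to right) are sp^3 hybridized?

2

C1: sp2
C2: sp2
C3: sp3 ✓
C4: sp2
C5: sp2
C6: sp3 ✓
C7: sp
C8: sp
C9: sp2
C10: sp2
C3, C6 → 2 sp3 carbons.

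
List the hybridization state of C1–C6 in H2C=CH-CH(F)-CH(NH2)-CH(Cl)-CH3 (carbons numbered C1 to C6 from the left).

C1: 3 σ bonds, plus one π bond; 3 regions of electron density → sp2.
C2 is sp2: 3 σ bonds, plus one π bond, 3 electron-density regions.
C3 (4 σ bonds) has steric number 4: sp3.
C4: 4 σ bonds — 4 electron domains, sp3.
C5 (4 σ bonds) has steric number 4: sp3.
C6 (4 σ bonds) has steric number 4: sp3.

C1 sp2, C2 sp2, C3 sp3, C4 sp3, C5 sp3, C6 sp3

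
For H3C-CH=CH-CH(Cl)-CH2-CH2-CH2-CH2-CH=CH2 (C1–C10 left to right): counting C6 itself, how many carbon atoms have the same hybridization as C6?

C6 is sp3 (only σ bonds).
C1: sp3 ✓
C2: sp2
C3: sp2
C4: sp3 ✓
C5: sp3 ✓
C6: sp3 ✓
C7: sp3 ✓
C8: sp3 ✓
C9: sp2
C10: sp2
6 carbons are sp3.

6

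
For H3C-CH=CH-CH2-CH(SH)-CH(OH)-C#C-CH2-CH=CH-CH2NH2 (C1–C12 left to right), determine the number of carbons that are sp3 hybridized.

6

C1: sp3 ✓
C2: sp2
C3: sp2
C4: sp3 ✓
C5: sp3 ✓
C6: sp3 ✓
C7: sp
C8: sp
C9: sp3 ✓
C10: sp2
C11: sp2
C12: sp3 ✓
C1, C4, C5, C6, C9, C12 → 6 sp3 carbons.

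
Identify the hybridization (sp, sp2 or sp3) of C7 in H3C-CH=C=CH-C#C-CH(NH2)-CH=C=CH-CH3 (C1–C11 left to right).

C7 — 4 σ bonds. Steric number 4, so sp3.

sp³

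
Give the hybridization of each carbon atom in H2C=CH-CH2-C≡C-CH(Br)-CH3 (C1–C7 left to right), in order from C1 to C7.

C1 sp2, C2 sp2, C3 sp3, C4 sp, C5 sp, C6 sp3, C7 sp3

C1: 3 σ bonds, plus one π bond — 3 electron domains, sp2.
C2 has 3 σ bonds, plus one π bond: steric number 3 → sp2.
C3 — 4 σ bonds. Steric number 4, so sp3.
C4: 2 σ bonds, plus two π bonds; 2 regions of electron density → sp.
C5 has 2 σ bonds, plus two π bonds: steric number 2 → sp.
C6: 4 σ bonds; 4 regions of electron density → sp3.
C7 is sp3: 4 σ bonds, 4 electron-density regions.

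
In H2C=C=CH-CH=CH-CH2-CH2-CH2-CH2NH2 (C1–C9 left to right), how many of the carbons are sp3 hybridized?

4

C1: sp2
C2: sp
C3: sp2
C4: sp2
C5: sp2
C6: sp3 ✓
C7: sp3 ✓
C8: sp3 ✓
C9: sp3 ✓
C6, C7, C8, C9 → 4 sp3 carbons.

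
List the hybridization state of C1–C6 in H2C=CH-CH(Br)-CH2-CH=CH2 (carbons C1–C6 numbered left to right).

C1 sp2, C2 sp2, C3 sp3, C4 sp3, C5 sp2, C6 sp2

C1 is sp2: 3 σ bonds, plus one π bond, 3 electron-density regions.
C2 is sp2: 3 σ bonds, plus one π bond, 3 electron-density regions.
C3 (4 σ bonds) has steric number 4: sp3.
C4 — 4 σ bonds. Steric number 4, so sp3.
C5 (3 σ bonds, plus one π bond) has steric number 3: sp2.
C6: 3 σ bonds, plus one π bond; 3 regions of electron density → sp2.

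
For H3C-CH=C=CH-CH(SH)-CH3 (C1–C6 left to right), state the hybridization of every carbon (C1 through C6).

C1 sp3, C2 sp2, C3 sp, C4 sp2, C5 sp3, C6 sp3

C1 is sp3: 4 σ bonds, 4 electron-density regions.
C2: 3 σ bonds, plus one π bond; 3 regions of electron density → sp2.
C3 (2 σ bonds, plus two π bonds) has steric number 2: sp.
C4 — 3 σ bonds, plus one π bond. Steric number 3, so sp2.
C5 (4 σ bonds) has steric number 4: sp3.
C6 (4 σ bonds) has steric number 4: sp3.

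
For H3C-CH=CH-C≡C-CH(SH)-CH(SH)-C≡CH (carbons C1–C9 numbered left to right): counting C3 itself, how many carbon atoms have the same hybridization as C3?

2

C3 is sp2 (one π bond).
C1: sp3
C2: sp2 ✓
C3: sp2 ✓
C4: sp
C5: sp
C6: sp3
C7: sp3
C8: sp
C9: sp
2 carbons are sp2.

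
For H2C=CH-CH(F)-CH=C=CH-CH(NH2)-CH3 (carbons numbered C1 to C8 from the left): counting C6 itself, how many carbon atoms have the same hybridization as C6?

C6 is sp2 (one π bond).
C1: sp2 ✓
C2: sp2 ✓
C3: sp3
C4: sp2 ✓
C5: sp
C6: sp2 ✓
C7: sp3
C8: sp3
4 carbons are sp2.

4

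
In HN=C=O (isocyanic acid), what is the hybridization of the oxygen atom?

The oxygen atom: 1 σ bond and 2 lone pairs, plus one π bond — 3 electron domains, sp2.

sp2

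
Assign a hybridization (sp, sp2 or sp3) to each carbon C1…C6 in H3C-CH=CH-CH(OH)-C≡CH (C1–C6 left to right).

C1 (4 σ bonds) has steric number 4: sp3.
C2: 3 σ bonds, plus one π bond; 3 regions of electron density → sp2.
C3 carries 3 σ bonds, plus one π bond, giving a steric number of 3, so it is sp2.
C4 carries 4 σ bonds, giving a steric number of 4, so it is sp3.
C5: 2 σ bonds, plus two π bonds; 2 regions of electron density → sp.
C6 — 2 σ bonds, plus two π bonds. Steric number 2, so sp.

C1 sp3, C2 sp2, C3 sp2, C4 sp3, C5 sp, C6 sp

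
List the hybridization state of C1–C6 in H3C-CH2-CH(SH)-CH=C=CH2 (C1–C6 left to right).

C1 sp3, C2 sp3, C3 sp3, C4 sp2, C5 sp, C6 sp2

C1: 4 σ bonds; 4 regions of electron density → sp3.
C2 is sp3: 4 σ bonds, 4 electron-density regions.
C3: 4 σ bonds; 4 regions of electron density → sp3.
C4 — 3 σ bonds, plus one π bond. Steric number 3, so sp2.
C5: 2 σ bonds, plus two π bonds; 2 regions of electron density → sp.
C6: 3 σ bonds, plus one π bond — 3 electron domains, sp2.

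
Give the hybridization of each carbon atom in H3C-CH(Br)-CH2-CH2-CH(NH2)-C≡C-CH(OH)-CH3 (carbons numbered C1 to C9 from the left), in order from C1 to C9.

C1 sp3, C2 sp3, C3 sp3, C4 sp3, C5 sp3, C6 sp, C7 sp, C8 sp3, C9 sp3

C1 has 4 σ bonds: steric number 4 → sp3.
C2 carries 4 σ bonds, giving a steric number of 4, so it is sp3.
C3 is sp3: 4 σ bonds, 4 electron-density regions.
C4 (4 σ bonds) has steric number 4: sp3.
C5 carries 4 σ bonds, giving a steric number of 4, so it is sp3.
C6: 2 σ bonds, plus two π bonds; 2 regions of electron density → sp.
C7: 2 σ bonds, plus two π bonds; 2 regions of electron density → sp.
C8: 4 σ bonds; 4 regions of electron density → sp3.
C9 is sp3: 4 σ bonds, 4 electron-density regions.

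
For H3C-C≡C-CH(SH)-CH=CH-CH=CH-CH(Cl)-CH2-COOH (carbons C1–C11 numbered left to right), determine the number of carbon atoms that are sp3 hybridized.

C1: sp3 ✓
C2: sp
C3: sp
C4: sp3 ✓
C5: sp2
C6: sp2
C7: sp2
C8: sp2
C9: sp3 ✓
C10: sp3 ✓
C11: sp2
C1, C4, C9, C10 → 4 sp3 carbons.

4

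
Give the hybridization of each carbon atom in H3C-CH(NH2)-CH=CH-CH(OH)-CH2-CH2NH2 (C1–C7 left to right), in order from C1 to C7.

C1 carries 4 σ bonds, giving a steric number of 4, so it is sp3.
C2: 4 σ bonds — 4 electron domains, sp3.
C3: 3 σ bonds, plus one π bond; 3 regions of electron density → sp2.
C4: 3 σ bonds, plus one π bond; 3 regions of electron density → sp2.
C5 carries 4 σ bonds, giving a steric number of 4, so it is sp3.
C6 has 4 σ bonds: steric number 4 → sp3.
C7 has 4 σ bonds: steric number 4 → sp3.

C1 sp3, C2 sp3, C3 sp2, C4 sp2, C5 sp3, C6 sp3, C7 sp3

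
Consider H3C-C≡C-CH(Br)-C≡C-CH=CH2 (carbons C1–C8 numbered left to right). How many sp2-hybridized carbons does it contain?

2

C1: sp3
C2: sp
C3: sp
C4: sp3
C5: sp
C6: sp
C7: sp2 ✓
C8: sp2 ✓
C7, C8 → 2 sp2 carbons.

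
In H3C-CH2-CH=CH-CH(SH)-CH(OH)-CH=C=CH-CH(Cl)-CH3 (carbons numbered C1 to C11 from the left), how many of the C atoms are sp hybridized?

C1: sp3
C2: sp3
C3: sp2
C4: sp2
C5: sp3
C6: sp3
C7: sp2
C8: sp ✓
C9: sp2
C10: sp3
C11: sp3
C8 → 1 sp carbon.

1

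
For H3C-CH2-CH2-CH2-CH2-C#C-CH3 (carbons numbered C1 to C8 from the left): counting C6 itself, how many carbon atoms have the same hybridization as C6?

C6 is sp (two π bonds).
C1: sp3
C2: sp3
C3: sp3
C4: sp3
C5: sp3
C6: sp ✓
C7: sp ✓
C8: sp3
2 carbons are sp.

2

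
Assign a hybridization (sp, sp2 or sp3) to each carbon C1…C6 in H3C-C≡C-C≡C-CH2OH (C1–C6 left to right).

C1 sp3, C2 sp, C3 sp, C4 sp, C5 sp, C6 sp3

C1: 4 σ bonds — 4 electron domains, sp3.
C2 (2 σ bonds, plus two π bonds) has steric number 2: sp.
C3: 2 σ bonds, plus two π bonds — 2 electron domains, sp.
C4: 2 σ bonds, plus two π bonds — 2 electron domains, sp.
C5 (2 σ bonds, plus two π bonds) has steric number 2: sp.
C6 (4 σ bonds) has steric number 4: sp3.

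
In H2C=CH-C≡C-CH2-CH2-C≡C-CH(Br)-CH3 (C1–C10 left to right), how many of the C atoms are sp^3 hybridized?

4

C1: sp2
C2: sp2
C3: sp
C4: sp
C5: sp3 ✓
C6: sp3 ✓
C7: sp
C8: sp
C9: sp3 ✓
C10: sp3 ✓
C5, C6, C9, C10 → 4 sp3 carbons.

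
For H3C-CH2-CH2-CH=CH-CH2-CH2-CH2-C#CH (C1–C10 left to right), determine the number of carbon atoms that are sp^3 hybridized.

6

C1: sp3 ✓
C2: sp3 ✓
C3: sp3 ✓
C4: sp2
C5: sp2
C6: sp3 ✓
C7: sp3 ✓
C8: sp3 ✓
C9: sp
C10: sp
C1, C2, C3, C6, C7, C8 → 6 sp3 carbons.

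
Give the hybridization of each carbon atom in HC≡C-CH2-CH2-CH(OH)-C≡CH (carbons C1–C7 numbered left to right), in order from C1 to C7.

C1 sp, C2 sp, C3 sp3, C4 sp3, C5 sp3, C6 sp, C7 sp

C1 — 2 σ bonds, plus two π bonds. Steric number 2, so sp.
C2 (2 σ bonds, plus two π bonds) has steric number 2: sp.
C3 carries 4 σ bonds, giving a steric number of 4, so it is sp3.
C4 is sp3: 4 σ bonds, 4 electron-density regions.
C5 is sp3: 4 σ bonds, 4 electron-density regions.
C6 (2 σ bonds, plus two π bonds) has steric number 2: sp.
C7 — 2 σ bonds, plus two π bonds. Steric number 2, so sp.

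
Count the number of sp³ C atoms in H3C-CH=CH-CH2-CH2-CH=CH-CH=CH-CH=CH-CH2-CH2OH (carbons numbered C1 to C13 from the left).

C1: sp3 ✓
C2: sp2
C3: sp2
C4: sp3 ✓
C5: sp3 ✓
C6: sp2
C7: sp2
C8: sp2
C9: sp2
C10: sp2
C11: sp2
C12: sp3 ✓
C13: sp3 ✓
C1, C4, C5, C12, C13 → 5 sp3 carbons.

5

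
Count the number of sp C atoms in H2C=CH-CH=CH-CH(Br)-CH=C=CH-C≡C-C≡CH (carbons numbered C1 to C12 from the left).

5

C1: sp2
C2: sp2
C3: sp2
C4: sp2
C5: sp3
C6: sp2
C7: sp ✓
C8: sp2
C9: sp ✓
C10: sp ✓
C11: sp ✓
C12: sp ✓
C7, C9, C10, C11, C12 → 5 sp carbons.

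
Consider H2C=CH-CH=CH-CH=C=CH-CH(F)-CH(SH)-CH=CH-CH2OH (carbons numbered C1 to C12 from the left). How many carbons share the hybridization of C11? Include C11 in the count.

8

C11 is sp2 (one π bond).
C1: sp2 ✓
C2: sp2 ✓
C3: sp2 ✓
C4: sp2 ✓
C5: sp2 ✓
C6: sp
C7: sp2 ✓
C8: sp3
C9: sp3
C10: sp2 ✓
C11: sp2 ✓
C12: sp3
8 carbons are sp2.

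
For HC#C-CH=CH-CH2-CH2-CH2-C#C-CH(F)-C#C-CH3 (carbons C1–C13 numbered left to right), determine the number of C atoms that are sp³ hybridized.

C1: sp
C2: sp
C3: sp2
C4: sp2
C5: sp3 ✓
C6: sp3 ✓
C7: sp3 ✓
C8: sp
C9: sp
C10: sp3 ✓
C11: sp
C12: sp
C13: sp3 ✓
C5, C6, C7, C10, C13 → 5 sp3 carbons.

5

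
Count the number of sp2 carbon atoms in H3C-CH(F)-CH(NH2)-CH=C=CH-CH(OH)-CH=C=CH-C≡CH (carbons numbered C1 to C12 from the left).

4

C1: sp3
C2: sp3
C3: sp3
C4: sp2 ✓
C5: sp
C6: sp2 ✓
C7: sp3
C8: sp2 ✓
C9: sp
C10: sp2 ✓
C11: sp
C12: sp
C4, C6, C8, C10 → 4 sp2 carbons.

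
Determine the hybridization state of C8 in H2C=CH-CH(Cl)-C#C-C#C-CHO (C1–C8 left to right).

sp²

C8 has 3 σ bonds, plus one π bond: steric number 3 → sp2.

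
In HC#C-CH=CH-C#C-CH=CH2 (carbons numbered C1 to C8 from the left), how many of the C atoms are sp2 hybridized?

C1: sp
C2: sp
C3: sp2 ✓
C4: sp2 ✓
C5: sp
C6: sp
C7: sp2 ✓
C8: sp2 ✓
C3, C4, C7, C8 → 4 sp2 carbons.

4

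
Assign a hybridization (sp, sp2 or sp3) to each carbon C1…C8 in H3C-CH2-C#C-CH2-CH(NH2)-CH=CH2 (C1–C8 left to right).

C1 has 4 σ bonds: steric number 4 → sp3.
C2 carries 4 σ bonds, giving a steric number of 4, so it is sp3.
C3: 2 σ bonds, plus two π bonds; 2 regions of electron density → sp.
C4 (2 σ bonds, plus two π bonds) has steric number 2: sp.
C5: 4 σ bonds — 4 electron domains, sp3.
C6 — 4 σ bonds. Steric number 4, so sp3.
C7: 3 σ bonds, plus one π bond; 3 regions of electron density → sp2.
C8 carries 3 σ bonds, plus one π bond, giving a steric number of 3, so it is sp2.

C1 sp3, C2 sp3, C3 sp, C4 sp, C5 sp3, C6 sp3, C7 sp2, C8 sp2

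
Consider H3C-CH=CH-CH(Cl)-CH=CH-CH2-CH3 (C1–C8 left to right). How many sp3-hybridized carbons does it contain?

4

C1: sp3 ✓
C2: sp2
C3: sp2
C4: sp3 ✓
C5: sp2
C6: sp2
C7: sp3 ✓
C8: sp3 ✓
C1, C4, C7, C8 → 4 sp3 carbons.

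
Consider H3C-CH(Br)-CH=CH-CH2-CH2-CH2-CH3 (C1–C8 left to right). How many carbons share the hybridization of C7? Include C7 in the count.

C7 is sp3 (only σ bonds).
C1: sp3 ✓
C2: sp3 ✓
C3: sp2
C4: sp2
C5: sp3 ✓
C6: sp3 ✓
C7: sp3 ✓
C8: sp3 ✓
6 carbons are sp3.

6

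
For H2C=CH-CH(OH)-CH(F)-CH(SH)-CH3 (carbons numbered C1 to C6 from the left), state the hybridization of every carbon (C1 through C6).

C1 sp2, C2 sp2, C3 sp3, C4 sp3, C5 sp3, C6 sp3

C1 has 3 σ bonds, plus one π bond: steric number 3 → sp2.
C2 — 3 σ bonds, plus one π bond. Steric number 3, so sp2.
C3: 4 σ bonds; 4 regions of electron density → sp3.
C4 carries 4 σ bonds, giving a steric number of 4, so it is sp3.
C5 has 4 σ bonds: steric number 4 → sp3.
C6 is sp3: 4 σ bonds, 4 electron-density regions.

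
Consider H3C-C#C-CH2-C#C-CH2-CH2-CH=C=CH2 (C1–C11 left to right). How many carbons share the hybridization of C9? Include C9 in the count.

C9 is sp2 (one π bond).
C1: sp3
C2: sp
C3: sp
C4: sp3
C5: sp
C6: sp
C7: sp3
C8: sp3
C9: sp2 ✓
C10: sp
C11: sp2 ✓
2 carbons are sp2.

2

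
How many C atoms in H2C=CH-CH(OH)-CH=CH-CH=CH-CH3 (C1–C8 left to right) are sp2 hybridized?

6

C1: sp2 ✓
C2: sp2 ✓
C3: sp3
C4: sp2 ✓
C5: sp2 ✓
C6: sp2 ✓
C7: sp2 ✓
C8: sp3
C1, C2, C4, C5, C6, C7 → 6 sp2 carbons.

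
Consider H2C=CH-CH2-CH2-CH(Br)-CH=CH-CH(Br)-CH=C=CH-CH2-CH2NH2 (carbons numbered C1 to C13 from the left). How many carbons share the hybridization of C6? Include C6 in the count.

C6 is sp2 (one π bond).
C1: sp2 ✓
C2: sp2 ✓
C3: sp3
C4: sp3
C5: sp3
C6: sp2 ✓
C7: sp2 ✓
C8: sp3
C9: sp2 ✓
C10: sp
C11: sp2 ✓
C12: sp3
C13: sp3
6 carbons are sp2.

6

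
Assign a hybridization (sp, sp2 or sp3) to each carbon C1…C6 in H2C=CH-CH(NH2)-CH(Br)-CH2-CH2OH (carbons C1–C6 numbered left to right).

C1 — 3 σ bonds, plus one π bond. Steric number 3, so sp2.
C2 is sp2: 3 σ bonds, plus one π bond, 3 electron-density regions.
C3 (4 σ bonds) has steric number 4: sp3.
C4: 4 σ bonds; 4 regions of electron density → sp3.
C5: 4 σ bonds; 4 regions of electron density → sp3.
C6 is sp3: 4 σ bonds, 4 electron-density regions.

C1 sp2, C2 sp2, C3 sp3, C4 sp3, C5 sp3, C6 sp3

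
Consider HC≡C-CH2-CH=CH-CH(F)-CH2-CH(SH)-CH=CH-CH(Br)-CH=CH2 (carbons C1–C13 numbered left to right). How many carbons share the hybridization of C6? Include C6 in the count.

C6 is sp3 (only σ bonds).
C1: sp
C2: sp
C3: sp3 ✓
C4: sp2
C5: sp2
C6: sp3 ✓
C7: sp3 ✓
C8: sp3 ✓
C9: sp2
C10: sp2
C11: sp3 ✓
C12: sp2
C13: sp2
5 carbons are sp3.

5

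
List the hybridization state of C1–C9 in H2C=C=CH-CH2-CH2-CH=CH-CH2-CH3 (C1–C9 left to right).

C1 (3 σ bonds, plus one π bond) has steric number 3: sp2.
C2: 2 σ bonds, plus two π bonds — 2 electron domains, sp.
C3 carries 3 σ bonds, plus one π bond, giving a steric number of 3, so it is sp2.
C4 has 4 σ bonds: steric number 4 → sp3.
C5: 4 σ bonds — 4 electron domains, sp3.
C6 carries 3 σ bonds, plus one π bond, giving a steric number of 3, so it is sp2.
C7 is sp2: 3 σ bonds, plus one π bond, 3 electron-density regions.
C8 (4 σ bonds) has steric number 4: sp3.
C9 carries 4 σ bonds, giving a steric number of 4, so it is sp3.

C1 sp2, C2 sp, C3 sp2, C4 sp3, C5 sp3, C6 sp2, C7 sp2, C8 sp3, C9 sp3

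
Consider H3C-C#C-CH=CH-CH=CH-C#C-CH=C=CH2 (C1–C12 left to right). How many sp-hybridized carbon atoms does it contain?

5

C1: sp3
C2: sp ✓
C3: sp ✓
C4: sp2
C5: sp2
C6: sp2
C7: sp2
C8: sp ✓
C9: sp ✓
C10: sp2
C11: sp ✓
C12: sp2
C2, C3, C8, C9, C11 → 5 sp carbons.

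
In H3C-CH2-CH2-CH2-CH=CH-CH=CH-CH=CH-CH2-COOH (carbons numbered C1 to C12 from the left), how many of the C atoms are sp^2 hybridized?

C1: sp3
C2: sp3
C3: sp3
C4: sp3
C5: sp2 ✓
C6: sp2 ✓
C7: sp2 ✓
C8: sp2 ✓
C9: sp2 ✓
C10: sp2 ✓
C11: sp3
C12: sp2 ✓
C5, C6, C7, C8, C9, C10, C12 → 7 sp2 carbons.

7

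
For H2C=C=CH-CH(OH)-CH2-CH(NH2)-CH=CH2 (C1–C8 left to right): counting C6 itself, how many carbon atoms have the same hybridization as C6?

C6 is sp3 (only σ bonds).
C1: sp2
C2: sp
C3: sp2
C4: sp3 ✓
C5: sp3 ✓
C6: sp3 ✓
C7: sp2
C8: sp2
3 carbons are sp3.

3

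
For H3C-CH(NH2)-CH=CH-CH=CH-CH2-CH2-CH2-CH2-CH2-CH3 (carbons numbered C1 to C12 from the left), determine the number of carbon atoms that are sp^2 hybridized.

C1: sp3
C2: sp3
C3: sp2 ✓
C4: sp2 ✓
C5: sp2 ✓
C6: sp2 ✓
C7: sp3
C8: sp3
C9: sp3
C10: sp3
C11: sp3
C12: sp3
C3, C4, C5, C6 → 4 sp2 carbons.

4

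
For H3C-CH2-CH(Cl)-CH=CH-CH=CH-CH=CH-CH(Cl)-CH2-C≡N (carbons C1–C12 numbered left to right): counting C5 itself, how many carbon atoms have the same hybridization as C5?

C5 is sp2 (one π bond).
C1: sp3
C2: sp3
C3: sp3
C4: sp2 ✓
C5: sp2 ✓
C6: sp2 ✓
C7: sp2 ✓
C8: sp2 ✓
C9: sp2 ✓
C10: sp3
C11: sp3
C12: sp
6 carbons are sp2.

6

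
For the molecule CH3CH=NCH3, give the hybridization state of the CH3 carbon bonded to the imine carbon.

sp^3

The CH3 carbon bonded to the imine carbon — 4 σ bonds. Steric number 4, so sp3.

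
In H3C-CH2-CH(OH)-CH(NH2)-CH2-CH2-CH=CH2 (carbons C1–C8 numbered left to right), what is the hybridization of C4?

C4 has 4 σ bonds: steric number 4 → sp3.

sp³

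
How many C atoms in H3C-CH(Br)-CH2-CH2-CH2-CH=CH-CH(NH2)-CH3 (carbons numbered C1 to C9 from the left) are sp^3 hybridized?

C1: sp3 ✓
C2: sp3 ✓
C3: sp3 ✓
C4: sp3 ✓
C5: sp3 ✓
C6: sp2
C7: sp2
C8: sp3 ✓
C9: sp3 ✓
C1, C2, C3, C4, C5, C8, C9 → 7 sp3 carbons.

7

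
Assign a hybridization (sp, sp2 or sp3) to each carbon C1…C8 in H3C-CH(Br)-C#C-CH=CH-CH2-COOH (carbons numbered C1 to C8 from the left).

C1 sp3, C2 sp3, C3 sp, C4 sp, C5 sp2, C6 sp2, C7 sp3, C8 sp2

C1 has 4 σ bonds: steric number 4 → sp3.
C2 — 4 σ bonds. Steric number 4, so sp3.
C3 carries 2 σ bonds, plus two π bonds, giving a steric number of 2, so it is sp.
C4 is sp: 2 σ bonds, plus two π bonds, 2 electron-density regions.
C5 — 3 σ bonds, plus one π bond. Steric number 3, so sp2.
C6 carries 3 σ bonds, plus one π bond, giving a steric number of 3, so it is sp2.
C7: 4 σ bonds; 4 regions of electron density → sp3.
C8 (3 σ bonds, plus one π bond) has steric number 3: sp2.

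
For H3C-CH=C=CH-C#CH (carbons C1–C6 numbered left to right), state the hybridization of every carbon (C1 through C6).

C1 sp3, C2 sp2, C3 sp, C4 sp2, C5 sp, C6 sp

C1: 4 σ bonds — 4 electron domains, sp3.
C2 — 3 σ bonds, plus one π bond. Steric number 3, so sp2.
C3: 2 σ bonds, plus two π bonds — 2 electron domains, sp.
C4 — 3 σ bonds, plus one π bond. Steric number 3, so sp2.
C5 — 2 σ bonds, plus two π bonds. Steric number 2, so sp.
C6: 2 σ bonds, plus two π bonds — 2 electron domains, sp.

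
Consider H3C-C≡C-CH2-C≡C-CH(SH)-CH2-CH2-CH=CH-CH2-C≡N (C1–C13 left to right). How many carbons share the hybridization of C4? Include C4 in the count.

C4 is sp3 (only σ bonds).
C1: sp3 ✓
C2: sp
C3: sp
C4: sp3 ✓
C5: sp
C6: sp
C7: sp3 ✓
C8: sp3 ✓
C9: sp3 ✓
C10: sp2
C11: sp2
C12: sp3 ✓
C13: sp
6 carbons are sp3.

6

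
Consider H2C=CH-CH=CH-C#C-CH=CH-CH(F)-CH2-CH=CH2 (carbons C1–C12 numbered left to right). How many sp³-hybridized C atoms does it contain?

C1: sp2
C2: sp2
C3: sp2
C4: sp2
C5: sp
C6: sp
C7: sp2
C8: sp2
C9: sp3 ✓
C10: sp3 ✓
C11: sp2
C12: sp2
C9, C10 → 2 sp3 carbons.

2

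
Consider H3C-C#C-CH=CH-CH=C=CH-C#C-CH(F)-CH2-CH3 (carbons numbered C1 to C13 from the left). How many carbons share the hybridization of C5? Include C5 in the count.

4

C5 is sp2 (one π bond).
C1: sp3
C2: sp
C3: sp
C4: sp2 ✓
C5: sp2 ✓
C6: sp2 ✓
C7: sp
C8: sp2 ✓
C9: sp
C10: sp
C11: sp3
C12: sp3
C13: sp3
4 carbons are sp2.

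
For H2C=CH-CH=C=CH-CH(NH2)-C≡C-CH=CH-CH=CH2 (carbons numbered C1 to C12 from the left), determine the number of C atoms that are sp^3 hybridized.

C1: sp2
C2: sp2
C3: sp2
C4: sp
C5: sp2
C6: sp3 ✓
C7: sp
C8: sp
C9: sp2
C10: sp2
C11: sp2
C12: sp2
C6 → 1 sp3 carbon.

1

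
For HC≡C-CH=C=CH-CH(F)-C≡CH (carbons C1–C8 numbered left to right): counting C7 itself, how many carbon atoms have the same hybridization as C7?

5

C7 is sp (two π bonds).
C1: sp ✓
C2: sp ✓
C3: sp2
C4: sp ✓
C5: sp2
C6: sp3
C7: sp ✓
C8: sp ✓
5 carbons are sp.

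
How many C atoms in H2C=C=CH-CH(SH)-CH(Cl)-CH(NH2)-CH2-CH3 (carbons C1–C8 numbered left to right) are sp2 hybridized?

2

C1: sp2 ✓
C2: sp
C3: sp2 ✓
C4: sp3
C5: sp3
C6: sp3
C7: sp3
C8: sp3
C1, C3 → 2 sp2 carbons.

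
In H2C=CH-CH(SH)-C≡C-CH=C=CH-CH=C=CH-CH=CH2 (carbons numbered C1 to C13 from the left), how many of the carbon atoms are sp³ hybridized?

C1: sp2
C2: sp2
C3: sp3 ✓
C4: sp
C5: sp
C6: sp2
C7: sp
C8: sp2
C9: sp2
C10: sp
C11: sp2
C12: sp2
C13: sp2
C3 → 1 sp3 carbon.

1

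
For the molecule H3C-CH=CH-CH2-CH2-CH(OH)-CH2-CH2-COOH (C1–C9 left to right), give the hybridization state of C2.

C2: 3 σ bonds, plus one π bond — 3 electron domains, sp2.

sp^2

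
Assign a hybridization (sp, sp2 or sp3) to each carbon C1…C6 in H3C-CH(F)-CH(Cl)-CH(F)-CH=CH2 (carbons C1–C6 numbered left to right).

C1 is sp3: 4 σ bonds, 4 electron-density regions.
C2 — 4 σ bonds. Steric number 4, so sp3.
C3 (4 σ bonds) has steric number 4: sp3.
C4 — 4 σ bonds. Steric number 4, so sp3.
C5 carries 3 σ bonds, plus one π bond, giving a steric number of 3, so it is sp2.
C6 has 3 σ bonds, plus one π bond: steric number 3 → sp2.

C1 sp3, C2 sp3, C3 sp3, C4 sp3, C5 sp2, C6 sp2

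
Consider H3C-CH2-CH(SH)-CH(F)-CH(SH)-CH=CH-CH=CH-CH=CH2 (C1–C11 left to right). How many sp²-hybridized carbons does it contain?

C1: sp3
C2: sp3
C3: sp3
C4: sp3
C5: sp3
C6: sp2 ✓
C7: sp2 ✓
C8: sp2 ✓
C9: sp2 ✓
C10: sp2 ✓
C11: sp2 ✓
C6, C7, C8, C9, C10, C11 → 6 sp2 carbons.

6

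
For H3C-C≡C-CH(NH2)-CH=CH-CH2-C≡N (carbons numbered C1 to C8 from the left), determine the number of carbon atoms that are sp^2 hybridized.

C1: sp3
C2: sp
C3: sp
C4: sp3
C5: sp2 ✓
C6: sp2 ✓
C7: sp3
C8: sp
C5, C6 → 2 sp2 carbons.

2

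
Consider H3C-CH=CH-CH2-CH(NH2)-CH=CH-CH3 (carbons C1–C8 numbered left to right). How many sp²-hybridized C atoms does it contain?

C1: sp3
C2: sp2 ✓
C3: sp2 ✓
C4: sp3
C5: sp3
C6: sp2 ✓
C7: sp2 ✓
C8: sp3
C2, C3, C6, C7 → 4 sp2 carbons.

4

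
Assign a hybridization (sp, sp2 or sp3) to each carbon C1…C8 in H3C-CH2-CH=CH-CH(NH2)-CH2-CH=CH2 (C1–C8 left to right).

C1 sp3, C2 sp3, C3 sp2, C4 sp2, C5 sp3, C6 sp3, C7 sp2, C8 sp2

C1 — 4 σ bonds. Steric number 4, so sp3.
C2: 4 σ bonds — 4 electron domains, sp3.
C3 — 3 σ bonds, plus one π bond. Steric number 3, so sp2.
C4 has 3 σ bonds, plus one π bond: steric number 3 → sp2.
C5 is sp3: 4 σ bonds, 4 electron-density regions.
C6: 4 σ bonds; 4 regions of electron density → sp3.
C7 (3 σ bonds, plus one π bond) has steric number 3: sp2.
C8: 3 σ bonds, plus one π bond; 3 regions of electron density → sp2.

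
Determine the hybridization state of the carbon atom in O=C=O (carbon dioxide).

sp

Two σ bonds, two π bonds → steric number 2 → sp.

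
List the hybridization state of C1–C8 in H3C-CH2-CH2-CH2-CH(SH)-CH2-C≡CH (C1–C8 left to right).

C1 (4 σ bonds) has steric number 4: sp3.
C2: 4 σ bonds; 4 regions of electron density → sp3.
C3 — 4 σ bonds. Steric number 4, so sp3.
C4: 4 σ bonds — 4 electron domains, sp3.
C5: 4 σ bonds — 4 electron domains, sp3.
C6 has 4 σ bonds: steric number 4 → sp3.
C7: 2 σ bonds, plus two π bonds — 2 electron domains, sp.
C8: 2 σ bonds, plus two π bonds; 2 regions of electron density → sp.

C1 sp3, C2 sp3, C3 sp3, C4 sp3, C5 sp3, C6 sp3, C7 sp, C8 sp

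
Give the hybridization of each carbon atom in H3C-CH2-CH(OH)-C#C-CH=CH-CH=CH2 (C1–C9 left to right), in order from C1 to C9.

C1 sp3, C2 sp3, C3 sp3, C4 sp, C5 sp, C6 sp2, C7 sp2, C8 sp2, C9 sp2

C1: 4 σ bonds; 4 regions of electron density → sp3.
C2 — 4 σ bonds. Steric number 4, so sp3.
C3 carries 4 σ bonds, giving a steric number of 4, so it is sp3.
C4: 2 σ bonds, plus two π bonds; 2 regions of electron density → sp.
C5 — 2 σ bonds, plus two π bonds. Steric number 2, so sp.
C6: 3 σ bonds, plus one π bond; 3 regions of electron density → sp2.
C7 carries 3 σ bonds, plus one π bond, giving a steric number of 3, so it is sp2.
C8 is sp2: 3 σ bonds, plus one π bond, 3 electron-density regions.
C9 (3 σ bonds, plus one π bond) has steric number 3: sp2.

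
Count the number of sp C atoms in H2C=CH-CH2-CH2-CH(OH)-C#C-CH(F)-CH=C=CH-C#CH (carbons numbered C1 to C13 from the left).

C1: sp2
C2: sp2
C3: sp3
C4: sp3
C5: sp3
C6: sp ✓
C7: sp ✓
C8: sp3
C9: sp2
C10: sp ✓
C11: sp2
C12: sp ✓
C13: sp ✓
C6, C7, C10, C12, C13 → 5 sp carbons.

5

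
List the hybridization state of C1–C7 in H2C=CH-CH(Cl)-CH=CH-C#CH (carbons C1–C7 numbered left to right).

C1 sp2, C2 sp2, C3 sp3, C4 sp2, C5 sp2, C6 sp, C7 sp

C1 carries 3 σ bonds, plus one π bond, giving a steric number of 3, so it is sp2.
C2 — 3 σ bonds, plus one π bond. Steric number 3, so sp2.
C3 is sp3: 4 σ bonds, 4 electron-density regions.
C4 (3 σ bonds, plus one π bond) has steric number 3: sp2.
C5 is sp2: 3 σ bonds, plus one π bond, 3 electron-density regions.
C6 (2 σ bonds, plus two π bonds) has steric number 2: sp.
C7: 2 σ bonds, plus two π bonds; 2 regions of electron density → sp.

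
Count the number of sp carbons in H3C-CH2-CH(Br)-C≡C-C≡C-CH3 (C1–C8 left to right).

4

C1: sp3
C2: sp3
C3: sp3
C4: sp ✓
C5: sp ✓
C6: sp ✓
C7: sp ✓
C8: sp3
C4, C5, C6, C7 → 4 sp carbons.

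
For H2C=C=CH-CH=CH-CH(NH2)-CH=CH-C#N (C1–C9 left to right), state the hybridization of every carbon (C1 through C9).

C1 sp2, C2 sp, C3 sp2, C4 sp2, C5 sp2, C6 sp3, C7 sp2, C8 sp2, C9 sp

C1 carries 3 σ bonds, plus one π bond, giving a steric number of 3, so it is sp2.
C2 carries 2 σ bonds, plus two π bonds, giving a steric number of 2, so it is sp.
C3 is sp2: 3 σ bonds, plus one π bond, 3 electron-density regions.
C4 carries 3 σ bonds, plus one π bond, giving a steric number of 3, so it is sp2.
C5: 3 σ bonds, plus one π bond; 3 regions of electron density → sp2.
C6 (4 σ bonds) has steric number 4: sp3.
C7 is sp2: 3 σ bonds, plus one π bond, 3 electron-density regions.
C8 carries 3 σ bonds, plus one π bond, giving a steric number of 3, so it is sp2.
C9 is sp: 2 σ bonds, plus two π bonds, 2 electron-density regions.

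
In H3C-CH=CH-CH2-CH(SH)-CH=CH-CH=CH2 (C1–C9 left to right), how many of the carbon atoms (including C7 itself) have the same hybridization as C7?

6

C7 is sp2 (one π bond).
C1: sp3
C2: sp2 ✓
C3: sp2 ✓
C4: sp3
C5: sp3
C6: sp2 ✓
C7: sp2 ✓
C8: sp2 ✓
C9: sp2 ✓
6 carbons are sp2.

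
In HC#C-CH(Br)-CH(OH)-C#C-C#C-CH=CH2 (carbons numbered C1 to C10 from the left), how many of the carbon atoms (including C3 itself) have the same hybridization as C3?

2

C3 is sp3 (only σ bonds).
C1: sp
C2: sp
C3: sp3 ✓
C4: sp3 ✓
C5: sp
C6: sp
C7: sp
C8: sp
C9: sp2
C10: sp2
2 carbons are sp3.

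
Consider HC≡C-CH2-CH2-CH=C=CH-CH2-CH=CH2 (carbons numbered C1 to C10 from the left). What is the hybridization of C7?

C7 — 3 σ bonds, plus one π bond. Steric number 3, so sp2.

sp2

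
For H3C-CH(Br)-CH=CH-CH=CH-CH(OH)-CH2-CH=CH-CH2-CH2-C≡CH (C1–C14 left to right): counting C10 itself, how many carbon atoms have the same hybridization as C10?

6

C10 is sp2 (one π bond).
C1: sp3
C2: sp3
C3: sp2 ✓
C4: sp2 ✓
C5: sp2 ✓
C6: sp2 ✓
C7: sp3
C8: sp3
C9: sp2 ✓
C10: sp2 ✓
C11: sp3
C12: sp3
C13: sp
C14: sp
6 carbons are sp2.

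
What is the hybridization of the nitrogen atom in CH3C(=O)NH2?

The nitrogen lone pair is delocalised into the carbonyl π system (amide resonance), so N is planar sp2 rather than the sp3 a naive steric count of 4 would suggest.

sp²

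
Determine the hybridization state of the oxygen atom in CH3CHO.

The oxygen atom carries 1 σ bond and 2 lone pairs, plus one π bond, giving a steric number of 3, so it is sp2.

sp2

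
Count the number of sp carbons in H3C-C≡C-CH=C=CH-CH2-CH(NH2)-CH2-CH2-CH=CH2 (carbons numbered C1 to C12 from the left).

3

C1: sp3
C2: sp ✓
C3: sp ✓
C4: sp2
C5: sp ✓
C6: sp2
C7: sp3
C8: sp3
C9: sp3
C10: sp3
C11: sp2
C12: sp2
C2, C3, C5 → 3 sp carbons.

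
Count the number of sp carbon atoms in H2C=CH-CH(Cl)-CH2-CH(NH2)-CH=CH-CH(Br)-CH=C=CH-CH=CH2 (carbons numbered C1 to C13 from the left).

1

C1: sp2
C2: sp2
C3: sp3
C4: sp3
C5: sp3
C6: sp2
C7: sp2
C8: sp3
C9: sp2
C10: sp ✓
C11: sp2
C12: sp2
C13: sp2
C10 → 1 sp carbon.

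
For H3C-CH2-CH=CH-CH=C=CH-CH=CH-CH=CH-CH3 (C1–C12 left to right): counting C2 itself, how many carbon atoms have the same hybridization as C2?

C2 is sp3 (only σ bonds).
C1: sp3 ✓
C2: sp3 ✓
C3: sp2
C4: sp2
C5: sp2
C6: sp
C7: sp2
C8: sp2
C9: sp2
C10: sp2
C11: sp2
C12: sp3 ✓
3 carbons are sp3.

3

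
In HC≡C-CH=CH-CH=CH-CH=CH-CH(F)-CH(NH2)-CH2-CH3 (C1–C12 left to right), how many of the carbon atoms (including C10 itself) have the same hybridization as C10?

C10 is sp3 (only σ bonds).
C1: sp
C2: sp
C3: sp2
C4: sp2
C5: sp2
C6: sp2
C7: sp2
C8: sp2
C9: sp3 ✓
C10: sp3 ✓
C11: sp3 ✓
C12: sp3 ✓
4 carbons are sp3.

4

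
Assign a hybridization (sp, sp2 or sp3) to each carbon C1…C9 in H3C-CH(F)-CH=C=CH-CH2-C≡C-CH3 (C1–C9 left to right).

C1: 4 σ bonds; 4 regions of electron density → sp3.
C2 (4 σ bonds) has steric number 4: sp3.
C3 is sp2: 3 σ bonds, plus one π bond, 3 electron-density regions.
C4: 2 σ bonds, plus two π bonds; 2 regions of electron density → sp.
C5: 3 σ bonds, plus one π bond; 3 regions of electron density → sp2.
C6: 4 σ bonds; 4 regions of electron density → sp3.
C7 (2 σ bonds, plus two π bonds) has steric number 2: sp.
C8: 2 σ bonds, plus two π bonds — 2 electron domains, sp.
C9 has 4 σ bonds: steric number 4 → sp3.

C1 sp3, C2 sp3, C3 sp2, C4 sp, C5 sp2, C6 sp3, C7 sp, C8 sp, C9 sp3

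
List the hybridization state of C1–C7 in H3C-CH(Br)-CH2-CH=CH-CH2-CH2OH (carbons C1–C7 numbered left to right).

C1 — 4 σ bonds. Steric number 4, so sp3.
C2 — 4 σ bonds. Steric number 4, so sp3.
C3 — 4 σ bonds. Steric number 4, so sp3.
C4 — 3 σ bonds, plus one π bond. Steric number 3, so sp2.
C5 — 3 σ bonds, plus one π bond. Steric number 3, so sp2.
C6 has 4 σ bonds: steric number 4 → sp3.
C7 carries 4 σ bonds, giving a steric number of 4, so it is sp3.

C1 sp3, C2 sp3, C3 sp3, C4 sp2, C5 sp2, C6 sp3, C7 sp3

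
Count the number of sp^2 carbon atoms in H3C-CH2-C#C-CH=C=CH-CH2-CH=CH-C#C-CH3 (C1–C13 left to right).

C1: sp3
C2: sp3
C3: sp
C4: sp
C5: sp2 ✓
C6: sp
C7: sp2 ✓
C8: sp3
C9: sp2 ✓
C10: sp2 ✓
C11: sp
C12: sp
C13: sp3
C5, C7, C9, C10 → 4 sp2 carbons.

4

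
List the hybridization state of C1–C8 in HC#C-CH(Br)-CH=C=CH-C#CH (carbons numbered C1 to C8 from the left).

C1 sp, C2 sp, C3 sp3, C4 sp2, C5 sp, C6 sp2, C7 sp, C8 sp

C1 is sp: 2 σ bonds, plus two π bonds, 2 electron-density regions.
C2 is sp: 2 σ bonds, plus two π bonds, 2 electron-density regions.
C3: 4 σ bonds — 4 electron domains, sp3.
C4 — 3 σ bonds, plus one π bond. Steric number 3, so sp2.
C5 — 2 σ bonds, plus two π bonds. Steric number 2, so sp.
C6: 3 σ bonds, plus one π bond; 3 regions of electron density → sp2.
C7: 2 σ bonds, plus two π bonds — 2 electron domains, sp.
C8: 2 σ bonds, plus two π bonds; 2 regions of electron density → sp.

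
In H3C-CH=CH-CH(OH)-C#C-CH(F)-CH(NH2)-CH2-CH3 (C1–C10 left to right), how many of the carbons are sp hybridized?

C1: sp3
C2: sp2
C3: sp2
C4: sp3
C5: sp ✓
C6: sp ✓
C7: sp3
C8: sp3
C9: sp3
C10: sp3
C5, C6 → 2 sp carbons.

2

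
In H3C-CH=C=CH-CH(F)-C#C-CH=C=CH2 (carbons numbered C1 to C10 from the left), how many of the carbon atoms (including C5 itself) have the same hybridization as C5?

2

C5 is sp3 (only σ bonds).
C1: sp3 ✓
C2: sp2
C3: sp
C4: sp2
C5: sp3 ✓
C6: sp
C7: sp
C8: sp2
C9: sp
C10: sp2
2 carbons are sp3.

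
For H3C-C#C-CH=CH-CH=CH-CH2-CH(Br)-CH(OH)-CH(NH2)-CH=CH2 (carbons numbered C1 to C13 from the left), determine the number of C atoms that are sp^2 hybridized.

C1: sp3
C2: sp
C3: sp
C4: sp2 ✓
C5: sp2 ✓
C6: sp2 ✓
C7: sp2 ✓
C8: sp3
C9: sp3
C10: sp3
C11: sp3
C12: sp2 ✓
C13: sp2 ✓
C4, C5, C6, C7, C12, C13 → 6 sp2 carbons.

6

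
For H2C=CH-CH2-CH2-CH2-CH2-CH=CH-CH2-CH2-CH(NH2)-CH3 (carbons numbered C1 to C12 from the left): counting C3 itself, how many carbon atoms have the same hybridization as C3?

8

C3 is sp3 (only σ bonds).
C1: sp2
C2: sp2
C3: sp3 ✓
C4: sp3 ✓
C5: sp3 ✓
C6: sp3 ✓
C7: sp2
C8: sp2
C9: sp3 ✓
C10: sp3 ✓
C11: sp3 ✓
C12: sp3 ✓
8 carbons are sp3.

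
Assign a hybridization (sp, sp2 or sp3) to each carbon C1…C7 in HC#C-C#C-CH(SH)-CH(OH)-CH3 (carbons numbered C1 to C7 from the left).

C1 sp, C2 sp, C3 sp, C4 sp, C5 sp3, C6 sp3, C7 sp3

C1 (2 σ bonds, plus two π bonds) has steric number 2: sp.
C2 has 2 σ bonds, plus two π bonds: steric number 2 → sp.
C3 is sp: 2 σ bonds, plus two π bonds, 2 electron-density regions.
C4: 2 σ bonds, plus two π bonds; 2 regions of electron density → sp.
C5 carries 4 σ bonds, giving a steric number of 4, so it is sp3.
C6 has 4 σ bonds: steric number 4 → sp3.
C7: 4 σ bonds — 4 electron domains, sp3.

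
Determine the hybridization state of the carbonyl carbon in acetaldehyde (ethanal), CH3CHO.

sp²

The carbonyl carbon: 3 σ bonds, plus one π bond — 3 electron domains, sp2.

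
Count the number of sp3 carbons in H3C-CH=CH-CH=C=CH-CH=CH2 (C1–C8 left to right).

C1: sp3 ✓
C2: sp2
C3: sp2
C4: sp2
C5: sp
C6: sp2
C7: sp2
C8: sp2
C1 → 1 sp3 carbon.

1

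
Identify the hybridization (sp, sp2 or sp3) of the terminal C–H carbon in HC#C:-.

sp

The terminal C–H carbon carries 2 σ bonds, plus two π bonds, giving a steric number of 2, so it is sp.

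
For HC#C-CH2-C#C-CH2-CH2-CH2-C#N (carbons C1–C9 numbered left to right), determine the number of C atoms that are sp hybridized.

C1: sp ✓
C2: sp ✓
C3: sp3
C4: sp ✓
C5: sp ✓
C6: sp3
C7: sp3
C8: sp3
C9: sp ✓
C1, C2, C4, C5, C9 → 5 sp carbons.

5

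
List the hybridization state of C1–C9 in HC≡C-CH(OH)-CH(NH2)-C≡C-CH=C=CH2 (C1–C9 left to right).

C1 carries 2 σ bonds, plus two π bonds, giving a steric number of 2, so it is sp.
C2 carries 2 σ bonds, plus two π bonds, giving a steric number of 2, so it is sp.
C3 carries 4 σ bonds, giving a steric number of 4, so it is sp3.
C4 has 4 σ bonds: steric number 4 → sp3.
C5: 2 σ bonds, plus two π bonds — 2 electron domains, sp.
C6 — 2 σ bonds, plus two π bonds. Steric number 2, so sp.
C7 (3 σ bonds, plus one π bond) has steric number 3: sp2.
C8 has 2 σ bonds, plus two π bonds: steric number 2 → sp.
C9: 3 σ bonds, plus one π bond; 3 regions of electron density → sp2.

C1 sp, C2 sp, C3 sp3, C4 sp3, C5 sp, C6 sp, C7 sp2, C8 sp, C9 sp2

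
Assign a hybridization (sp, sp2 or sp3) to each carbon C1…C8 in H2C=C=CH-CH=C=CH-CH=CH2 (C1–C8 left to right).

C1 sp2, C2 sp, C3 sp2, C4 sp2, C5 sp, C6 sp2, C7 sp2, C8 sp2

C1 (3 σ bonds, plus one π bond) has steric number 3: sp2.
C2 — 2 σ bonds, plus two π bonds. Steric number 2, so sp.
C3 carries 3 σ bonds, plus one π bond, giving a steric number of 3, so it is sp2.
C4 — 3 σ bonds, plus one π bond. Steric number 3, so sp2.
C5: 2 σ bonds, plus two π bonds — 2 electron domains, sp.
C6 carries 3 σ bonds, plus one π bond, giving a steric number of 3, so it is sp2.
C7 carries 3 σ bonds, plus one π bond, giving a steric number of 3, so it is sp2.
C8: 3 σ bonds, plus one π bond; 3 regions of electron density → sp2.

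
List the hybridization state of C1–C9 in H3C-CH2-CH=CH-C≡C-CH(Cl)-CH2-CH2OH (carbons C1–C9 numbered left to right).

C1: 4 σ bonds — 4 electron domains, sp3.
C2 (4 σ bonds) has steric number 4: sp3.
C3 carries 3 σ bonds, plus one π bond, giving a steric number of 3, so it is sp2.
C4 — 3 σ bonds, plus one π bond. Steric number 3, so sp2.
C5: 2 σ bonds, plus two π bonds — 2 electron domains, sp.
C6 is sp: 2 σ bonds, plus two π bonds, 2 electron-density regions.
C7 has 4 σ bonds: steric number 4 → sp3.
C8 has 4 σ bonds: steric number 4 → sp3.
C9: 4 σ bonds; 4 regions of electron density → sp3.

C1 sp3, C2 sp3, C3 sp2, C4 sp2, C5 sp, C6 sp, C7 sp3, C8 sp3, C9 sp3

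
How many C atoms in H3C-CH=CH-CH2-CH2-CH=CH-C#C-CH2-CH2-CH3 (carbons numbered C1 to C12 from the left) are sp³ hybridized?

C1: sp3 ✓
C2: sp2
C3: sp2
C4: sp3 ✓
C5: sp3 ✓
C6: sp2
C7: sp2
C8: sp
C9: sp
C10: sp3 ✓
C11: sp3 ✓
C12: sp3 ✓
C1, C4, C5, C10, C11, C12 → 6 sp3 carbons.

6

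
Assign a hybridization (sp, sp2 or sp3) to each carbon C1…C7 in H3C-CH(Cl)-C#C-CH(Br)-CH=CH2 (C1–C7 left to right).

C1 sp3, C2 sp3, C3 sp, C4 sp, C5 sp3, C6 sp2, C7 sp2

C1: 4 σ bonds — 4 electron domains, sp3.
C2 carries 4 σ bonds, giving a steric number of 4, so it is sp3.
C3 has 2 σ bonds, plus two π bonds: steric number 2 → sp.
C4 — 2 σ bonds, plus two π bonds. Steric number 2, so sp.
C5 — 4 σ bonds. Steric number 4, so sp3.
C6 (3 σ bonds, plus one π bond) has steric number 3: sp2.
C7: 3 σ bonds, plus one π bond — 3 electron domains, sp2.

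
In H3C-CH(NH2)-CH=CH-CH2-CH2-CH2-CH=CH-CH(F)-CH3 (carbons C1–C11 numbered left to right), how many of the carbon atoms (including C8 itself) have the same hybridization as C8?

C8 is sp2 (one π bond).
C1: sp3
C2: sp3
C3: sp2 ✓
C4: sp2 ✓
C5: sp3
C6: sp3
C7: sp3
C8: sp2 ✓
C9: sp2 ✓
C10: sp3
C11: sp3
4 carbons are sp2.

4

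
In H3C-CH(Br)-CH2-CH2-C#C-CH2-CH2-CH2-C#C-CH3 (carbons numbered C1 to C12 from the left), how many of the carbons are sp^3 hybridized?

C1: sp3 ✓
C2: sp3 ✓
C3: sp3 ✓
C4: sp3 ✓
C5: sp
C6: sp
C7: sp3 ✓
C8: sp3 ✓
C9: sp3 ✓
C10: sp
C11: sp
C12: sp3 ✓
C1, C2, C3, C4, C7, C8, C9, C12 → 8 sp3 carbons.

8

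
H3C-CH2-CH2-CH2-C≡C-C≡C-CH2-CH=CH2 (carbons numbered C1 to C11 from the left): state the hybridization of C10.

sp2

C10 — 3 σ bonds, plus one π bond. Steric number 3, so sp2.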